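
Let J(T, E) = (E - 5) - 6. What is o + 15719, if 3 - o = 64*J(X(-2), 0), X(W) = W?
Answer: 16426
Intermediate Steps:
J(T, E) = -11 + E (J(T, E) = (-5 + E) - 6 = -11 + E)
o = 707 (o = 3 - 64*(-11 + 0) = 3 - 64*(-11) = 3 - 1*(-704) = 3 + 704 = 707)
o + 15719 = 707 + 15719 = 16426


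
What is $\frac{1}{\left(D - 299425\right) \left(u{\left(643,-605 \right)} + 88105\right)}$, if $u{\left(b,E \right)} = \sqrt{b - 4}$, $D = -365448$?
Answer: $- \frac{88105}{5161070270410978} + \frac{3 \sqrt{71}}{5161070270410978} \approx -1.7066 \cdot 10^{-11}$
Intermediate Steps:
$u{\left(b,E \right)} = \sqrt{-4 + b}$
$\frac{1}{\left(D - 299425\right) \left(u{\left(643,-605 \right)} + 88105\right)} = \frac{1}{\left(-365448 - 299425\right) \left(\sqrt{-4 + 643} + 88105\right)} = \frac{1}{\left(-664873\right) \left(\sqrt{639} + 88105\right)} = \frac{1}{\left(-664873\right) \left(3 \sqrt{71} + 88105\right)} = \frac{1}{\left(-664873\right) \left(88105 + 3 \sqrt{71}\right)} = \frac{1}{-58578635665 - 1994619 \sqrt{71}}$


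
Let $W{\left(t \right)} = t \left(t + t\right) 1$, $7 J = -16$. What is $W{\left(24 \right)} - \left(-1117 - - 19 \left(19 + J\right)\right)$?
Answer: $\frac{13660}{7} \approx 1951.4$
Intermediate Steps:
$J = - \frac{16}{7}$ ($J = \frac{1}{7} \left(-16\right) = - \frac{16}{7} \approx -2.2857$)
$W{\left(t \right)} = 2 t^{2}$ ($W{\left(t \right)} = t 2 t 1 = 2 t^{2} \cdot 1 = 2 t^{2}$)
$W{\left(24 \right)} - \left(-1117 - - 19 \left(19 + J\right)\right) = 2 \cdot 24^{2} - \left(-1117 - - 19 \left(19 - \frac{16}{7}\right)\right) = 2 \cdot 576 - \left(-1117 - \left(-19\right) \frac{117}{7}\right) = 1152 - \left(-1117 - - \frac{2223}{7}\right) = 1152 - \left(-1117 + \frac{2223}{7}\right) = 1152 - - \frac{5596}{7} = 1152 + \frac{5596}{7} = \frac{13660}{7}$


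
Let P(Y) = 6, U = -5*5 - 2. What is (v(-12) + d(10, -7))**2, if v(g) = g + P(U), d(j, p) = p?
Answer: 169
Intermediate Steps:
U = -27 (U = -25 - 2 = -27)
v(g) = 6 + g (v(g) = g + 6 = 6 + g)
(v(-12) + d(10, -7))**2 = ((6 - 12) - 7)**2 = (-6 - 7)**2 = (-13)**2 = 169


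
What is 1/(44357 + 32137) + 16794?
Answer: 1284640237/76494 ≈ 16794.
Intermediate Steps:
1/(44357 + 32137) + 16794 = 1/76494 + 16794 = 1284640237/76494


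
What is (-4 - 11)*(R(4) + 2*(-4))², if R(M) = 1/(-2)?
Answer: -4335/4 ≈ -1083.8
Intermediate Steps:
R(M) = -½
(-4 - 11)*(R(4) + 2*(-4))² = (-4 - 11)*(-½ + 2*(-4))² = -15*(-½ - 8)² = -15*(-17/2)² = -15*289/4 = -4335/4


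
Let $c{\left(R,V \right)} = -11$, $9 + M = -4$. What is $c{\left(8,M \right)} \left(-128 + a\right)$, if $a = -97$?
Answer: $2475$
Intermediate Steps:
$M = -13$ ($M = -9 - 4 = -13$)
$c{\left(8,M \right)} \left(-128 + a\right) = - 11 \left(-128 - 97\right) = \left(-11\right) \left(-225\right) = 2475$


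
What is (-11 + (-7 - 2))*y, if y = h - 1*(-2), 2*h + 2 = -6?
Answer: 40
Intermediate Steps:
h = -4 (h = -1 + (½)*(-6) = -1 - 3 = -4)
y = -2 (y = -4 - 1*(-2) = -4 + 2 = -2)
(-11 + (-7 - 2))*y = (-11 + (-7 - 2))*(-2) = (-11 - 9)*(-2) = -20*(-2) = 40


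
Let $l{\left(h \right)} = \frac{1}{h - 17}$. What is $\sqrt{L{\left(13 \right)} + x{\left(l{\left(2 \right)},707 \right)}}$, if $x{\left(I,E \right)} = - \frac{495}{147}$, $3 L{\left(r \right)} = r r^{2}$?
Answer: $\frac{\sqrt{321474}}{21} \approx 26.999$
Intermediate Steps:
$L{\left(r \right)} = \frac{r^{3}}{3}$ ($L{\left(r \right)} = \frac{r r^{2}}{3} = \frac{r^{3}}{3}$)
$l{\left(h \right)} = \frac{1}{-17 + h}$
$x{\left(I,E \right)} = - \frac{165}{49}$ ($x{\left(I,E \right)} = \left(-495\right) \frac{1}{147} = - \frac{165}{49}$)
$\sqrt{L{\left(13 \right)} + x{\left(l{\left(2 \right)},707 \right)}} = \sqrt{\frac{13^{3}}{3} - \frac{165}{49}} = \sqrt{\frac{1}{3} \cdot 2197 - \frac{165}{49}} = \sqrt{\frac{2197}{3} - \frac{165}{49}} = \sqrt{\frac{107158}{147}} = \frac{\sqrt{321474}}{21}$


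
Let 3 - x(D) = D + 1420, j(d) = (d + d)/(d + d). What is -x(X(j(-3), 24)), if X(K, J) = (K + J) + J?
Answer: 1466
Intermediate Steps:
j(d) = 1 (j(d) = (2*d)/((2*d)) = (2*d)*(1/(2*d)) = 1)
X(K, J) = K + 2*J (X(K, J) = (J + K) + J = K + 2*J)
x(D) = -1417 - D (x(D) = 3 - (D + 1420) = 3 - (1420 + D) = 3 + (-1420 - D) = -1417 - D)
-x(X(j(-3), 24)) = -(-1417 - (1 + 2*24)) = -(-1417 - (1 + 48)) = -(-1417 - 1*49) = -(-1417 - 49) = -1*(-1466) = 1466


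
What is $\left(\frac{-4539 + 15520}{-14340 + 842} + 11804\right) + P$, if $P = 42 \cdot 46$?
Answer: $\frac{185397547}{13498} \approx 13735.0$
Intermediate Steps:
$P = 1932$
$\left(\frac{-4539 + 15520}{-14340 + 842} + 11804\right) + P = \left(\frac{-4539 + 15520}{-14340 + 842} + 11804\right) + 1932 = \left(\frac{10981}{-13498} + 11804\right) + 1932 = \left(10981 \left(- \frac{1}{13498}\right) + 11804\right) + 1932 = \left(- \frac{10981}{13498} + 11804\right) + 1932 = \frac{159319411}{13498} + 1932 = \frac{185397547}{13498}$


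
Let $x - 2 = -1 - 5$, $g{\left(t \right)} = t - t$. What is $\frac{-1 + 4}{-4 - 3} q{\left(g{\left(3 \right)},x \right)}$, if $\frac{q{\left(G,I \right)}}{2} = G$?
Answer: $0$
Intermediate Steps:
$g{\left(t \right)} = 0$
$x = -4$ ($x = 2 - 6 = -4$)
$q{\left(G,I \right)} = 2 G$
$\frac{-1 + 4}{-4 - 3} q{\left(g{\left(3 \right)},x \right)} = \frac{-1 + 4}{-4 - 3} \cdot 2 \cdot 0 = \frac{3}{-7} \cdot 0 = 3 \left(- \frac{1}{7}\right) 0 = \left(- \frac{3}{7}\right) 0 = 0$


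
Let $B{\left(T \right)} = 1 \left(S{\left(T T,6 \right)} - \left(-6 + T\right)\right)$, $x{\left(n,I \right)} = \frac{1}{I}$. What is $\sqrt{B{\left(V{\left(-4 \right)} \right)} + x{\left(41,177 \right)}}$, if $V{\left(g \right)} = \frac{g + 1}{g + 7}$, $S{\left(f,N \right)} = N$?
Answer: $\frac{\sqrt{407454}}{177} \approx 3.6063$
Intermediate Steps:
$V{\left(g \right)} = \frac{1 + g}{7 + g}$
$B{\left(T \right)} = 12 - T$ ($B{\left(T \right)} = 1 \left(6 - \left(-6 + T\right)\right) = 1 \left(12 - T\right) = 12 - T$)
$\sqrt{B{\left(V{\left(-4 \right)} \right)} + x{\left(41,177 \right)}} = \sqrt{\left(12 - \frac{1 - 4}{7 - 4}\right) + \frac{1}{177}} = \sqrt{\left(12 - \frac{1}{3} \left(-3\right)\right) + \frac{1}{177}} = \sqrt{\left(12 - -1\right) + \frac{1}{177}} = \sqrt{\left(12 + 1\right) + \frac{1}{177}} = \sqrt{13 + \frac{1}{177}} = \sqrt{\frac{2302}{177}} = \frac{\sqrt{407454}}{177}$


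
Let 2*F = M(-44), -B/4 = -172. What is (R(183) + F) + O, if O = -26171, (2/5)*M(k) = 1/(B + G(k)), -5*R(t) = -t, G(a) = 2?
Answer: -72130939/2760 ≈ -26134.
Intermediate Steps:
B = 688 (B = -4*(-172) = 688)
R(t) = t/5 (R(t) = -(-1)*t/5 = t/5)
M(k) = 1/276 (M(k) = 5/(2*(688 + 2)) = (5/2)/690 = (5/2)*(1/690) = 1/276)
F = 1/552 (F = (½)*(1/276) = 1/552 ≈ 0.0018116)
(R(183) + F) + O = ((⅕)*183 + 1/552) - 26171 = (183/5 + 1/552) - 26171 = 101021/2760 - 26171 = -72130939/2760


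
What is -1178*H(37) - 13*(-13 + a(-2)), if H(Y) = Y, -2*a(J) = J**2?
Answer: -43391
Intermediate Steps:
a(J) = -J**2/2
-1178*H(37) - 13*(-13 + a(-2)) = -1178*37 - 13*(-13 - 1/2*(-2)**2) = -43586 - 13*(-13 - 1/2*4) = -43586 - 13*(-13 - 2) = -43586 - 13*(-15) = -43586 + 195 = -43391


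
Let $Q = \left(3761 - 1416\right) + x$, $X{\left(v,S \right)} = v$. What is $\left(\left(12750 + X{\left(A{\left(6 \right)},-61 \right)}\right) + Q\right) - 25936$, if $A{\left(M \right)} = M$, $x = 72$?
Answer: $-10763$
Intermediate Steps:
$Q = 2417$ ($Q = \left(3761 - 1416\right) + 72 = 2345 + 72 = 2417$)
$\left(\left(12750 + X{\left(A{\left(6 \right)},-61 \right)}\right) + Q\right) - 25936 = \left(\left(12750 + 6\right) + 2417\right) - 25936 = \left(12756 + 2417\right) - 25936 = 15173 - 25936 = -10763$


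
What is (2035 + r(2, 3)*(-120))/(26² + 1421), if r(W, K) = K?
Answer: 1675/2097 ≈ 0.79876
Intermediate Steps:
(2035 + r(2, 3)*(-120))/(26² + 1421) = (2035 + 3*(-120))/(26² + 1421) = (2035 - 360)/(676 + 1421) = 1675/2097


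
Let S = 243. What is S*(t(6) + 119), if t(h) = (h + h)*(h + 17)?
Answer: 95985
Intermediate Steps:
t(h) = 2*h*(17 + h) (t(h) = (2*h)*(17 + h) = 2*h*(17 + h))
S*(t(6) + 119) = 243*(2*6*(17 + 6) + 119) = 243*(2*6*23 + 119) = 243*(276 + 119) = 243*395 = 95985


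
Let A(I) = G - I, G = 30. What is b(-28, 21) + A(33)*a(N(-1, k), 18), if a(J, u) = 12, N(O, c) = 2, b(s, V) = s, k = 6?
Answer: -64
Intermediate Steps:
A(I) = 30 - I
b(-28, 21) + A(33)*a(N(-1, k), 18) = -28 + (30 - 1*33)*12 = -28 + (30 - 33)*12 = -28 - 3*12 = -28 - 36 = -64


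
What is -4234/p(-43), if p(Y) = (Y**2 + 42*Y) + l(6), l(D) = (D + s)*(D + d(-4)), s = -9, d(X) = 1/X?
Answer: -16936/103 ≈ -164.43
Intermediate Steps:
l(D) = (-9 + D)*(-1/4 + D) (l(D) = (D - 9)*(D + 1/(-4)) = (-9 + D)*(D - 1/4) = (-9 + D)*(-1/4 + D))
p(Y) = -69/4 + Y**2 + 42*Y (p(Y) = (Y**2 + 42*Y) + (9/4 + 6**2 - 37/4*6) = (Y**2 + 42*Y) + (9/4 + 36 - 111/2) = (Y**2 + 42*Y) - 69/4 = -69/4 + Y**2 + 42*Y)
-4234/p(-43) = -4234/(-69/4 + (-43)**2 + 42*(-43)) = -4234/(-69/4 + 1849 - 1806) = -4234/103/4 = -4234*4/103 = -16936/103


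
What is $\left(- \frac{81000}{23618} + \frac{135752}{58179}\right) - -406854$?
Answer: $\frac{279522514694462}{687035811} \approx 4.0685 \cdot 10^{5}$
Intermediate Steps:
$\left(- \frac{81000}{23618} + \frac{135752}{58179}\right) - -406854 = \left(\left(-81000\right) \frac{1}{23618} + 135752 \cdot \frac{1}{58179}\right) + 406854 = \left(- \frac{40500}{11809} + \frac{135752}{58179}\right) + 406854 = - \frac{753154132}{687035811} + 406854 = \frac{279522514694462}{687035811}$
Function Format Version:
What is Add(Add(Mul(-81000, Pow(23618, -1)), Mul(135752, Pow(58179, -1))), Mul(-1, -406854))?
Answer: Rational(279522514694462, 687035811) ≈ 4.0685e+5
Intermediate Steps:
Add(Add(Mul(-81000, Pow(23618, -1)), Mul(135752, Pow(58179, -1))), Mul(-1, -406854)) = Add(Add(Mul(-81000, Rational(1, 23618)), Mul(135752, Rational(1, 58179))), 406854) = Add(Add(Rational(-40500, 11809), Rational(135752, 58179)), 406854) = Add(Rational(-753154132, 687035811), 406854) = Rational(279522514694462, 687035811)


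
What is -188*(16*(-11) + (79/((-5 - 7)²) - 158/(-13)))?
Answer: 14367571/468 ≈ 30700.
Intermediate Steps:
-188*(16*(-11) + (79/((-5 - 7)²) - 158/(-13))) = -188*(-176 + (79/((-12)²) - 158*(-1/13))) = -188*(-176 + (79/144 + 158/13)) = -188*(-176 + 23779/1872) = -188*(-305693/1872) = 14367571/468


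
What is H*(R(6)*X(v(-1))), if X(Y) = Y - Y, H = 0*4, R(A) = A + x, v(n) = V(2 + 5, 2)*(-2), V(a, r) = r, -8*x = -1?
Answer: 0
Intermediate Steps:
x = ⅛ (x = -⅛*(-1) = ⅛ ≈ 0.12500)
v(n) = -4 (v(n) = 2*(-2) = -4)
R(A) = ⅛ + A (R(A) = A + ⅛ = ⅛ + A)
H = 0
X(Y) = 0
H*(R(6)*X(v(-1))) = 0*((⅛ + 6)*0) = 0*((49/8)*0) = 0*0 = 0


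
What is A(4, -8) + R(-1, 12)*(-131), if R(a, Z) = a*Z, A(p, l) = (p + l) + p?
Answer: 1572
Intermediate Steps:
A(p, l) = l + 2*p (A(p, l) = (l + p) + p = l + 2*p)
R(a, Z) = Z*a
A(4, -8) + R(-1, 12)*(-131) = (-8 + 2*4) + (12*(-1))*(-131) = (-8 + 8) - 12*(-131) = 0 + 1572 = 1572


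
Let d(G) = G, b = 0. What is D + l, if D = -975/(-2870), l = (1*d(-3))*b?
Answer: 195/574 ≈ 0.33972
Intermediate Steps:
l = 0 (l = (1*(-3))*0 = -3*0 = 0)
D = 195/574 (D = -975*(-1/2870) = 195/574 ≈ 0.33972)
D + l = 195/574 + 0 = 195/574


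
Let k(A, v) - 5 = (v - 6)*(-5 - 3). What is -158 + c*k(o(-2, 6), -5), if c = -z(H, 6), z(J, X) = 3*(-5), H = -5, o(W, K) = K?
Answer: 1237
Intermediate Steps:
k(A, v) = 53 - 8*v (k(A, v) = 5 + (v - 6)*(-5 - 3) = 5 + (-6 + v)*(-8) = 5 + (48 - 8*v) = 53 - 8*v)
z(J, X) = -15
c = 15 (c = -1*(-15) = 15)
-158 + c*k(o(-2, 6), -5) = -158 + 15*(53 - 8*(-5)) = -158 + 15*(53 + 40) = -158 + 15*93 = -158 + 1395 = 1237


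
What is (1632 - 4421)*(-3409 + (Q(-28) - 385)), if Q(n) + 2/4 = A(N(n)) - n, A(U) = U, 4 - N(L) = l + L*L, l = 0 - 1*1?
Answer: 25354799/2 ≈ 1.2677e+7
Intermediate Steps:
l = -1 (l = 0 - 1 = -1)
N(L) = 5 - L² (N(L) = 4 - (-1 + L*L) = 4 - (-1 + L²) = 4 + (1 - L²) = 5 - L²)
Q(n) = 9/2 - n - n² (Q(n) = -½ + ((5 - n²) - n) = -½ + (5 - n - n²) = 9/2 - n - n²)
(1632 - 4421)*(-3409 + (Q(-28) - 385)) = (1632 - 4421)*(-3409 + ((9/2 - 1*(-28) - 1*(-28)²) - 385)) = -2789*(-3409 + ((9/2 + 28 - 1*784) - 385)) = -2789*(-3409 + ((9/2 + 28 - 784) - 385)) = -2789*(-3409 + (-1503/2 - 385)) = -2789*(-3409 - 2273/2) = -2789*(-9091/2) = 25354799/2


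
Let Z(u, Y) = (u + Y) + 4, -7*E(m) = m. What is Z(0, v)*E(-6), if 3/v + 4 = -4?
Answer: 87/28 ≈ 3.1071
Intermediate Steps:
v = -3/8 (v = 3/(-4 - 4) = 3/(-8) = 3*(-⅛) = -3/8 ≈ -0.37500)
E(m) = -m/7
Z(u, Y) = 4 + Y + u (Z(u, Y) = (Y + u) + 4 = 4 + Y + u)
Z(0, v)*E(-6) = (4 - 3/8 + 0)*(-⅐*(-6)) = (29/8)*(6/7) = 87/28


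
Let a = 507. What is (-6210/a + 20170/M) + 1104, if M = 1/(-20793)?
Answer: -70877538384/169 ≈ -4.1939e+8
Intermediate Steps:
M = -1/20793 ≈ -4.8093e-5
(-6210/a + 20170/M) + 1104 = (-6210/507 + 20170/(-1/20793)) + 1104 = (-6210*1/507 + 20170*(-20793)) + 1104 = (-2070/169 - 419394810) + 1104 = -70877724960/169 + 1104 = -70877538384/169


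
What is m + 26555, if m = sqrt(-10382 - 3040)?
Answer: 26555 + I*sqrt(13422) ≈ 26555.0 + 115.85*I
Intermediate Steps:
m = I*sqrt(13422) (m = sqrt(-13422) = I*sqrt(13422) ≈ 115.85*I)
m + 26555 = I*sqrt(13422) + 26555 = 26555 + I*sqrt(13422)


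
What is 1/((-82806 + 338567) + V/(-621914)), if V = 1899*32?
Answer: 310957/79530642893 ≈ 3.9099e-6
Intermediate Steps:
V = 60768
1/((-82806 + 338567) + V/(-621914)) = 1/((-82806 + 338567) + 60768/(-621914)) = 1/(255761 + 60768*(-1/621914)) = 1/(255761 - 30384/310957) = 1/(79530642893/310957) = 310957/79530642893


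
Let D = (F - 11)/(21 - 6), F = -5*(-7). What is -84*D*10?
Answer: -1344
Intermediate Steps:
F = 35
D = 8/5 (D = (35 - 11)/(21 - 6) = 24/15 = 24*(1/15) = 8/5 ≈ 1.6000)
-84*D*10 = -84*8/5*10 = -672/5*10 = -1344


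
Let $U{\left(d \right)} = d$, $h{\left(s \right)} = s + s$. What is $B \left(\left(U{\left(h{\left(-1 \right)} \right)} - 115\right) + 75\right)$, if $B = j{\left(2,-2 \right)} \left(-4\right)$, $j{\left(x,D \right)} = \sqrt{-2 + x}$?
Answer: $0$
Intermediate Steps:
$h{\left(s \right)} = 2 s$
$B = 0$ ($B = \sqrt{-2 + 2} \left(-4\right) = \sqrt{0} \left(-4\right) = 0 \left(-4\right) = 0$)
$B \left(\left(U{\left(h{\left(-1 \right)} \right)} - 115\right) + 75\right) = 0 \left(\left(2 \left(-1\right) - 115\right) + 75\right) = 0 \left(\left(-2 - 115\right) + 75\right) = 0 \left(-117 + 75\right) = 0 \left(-42\right) = 0$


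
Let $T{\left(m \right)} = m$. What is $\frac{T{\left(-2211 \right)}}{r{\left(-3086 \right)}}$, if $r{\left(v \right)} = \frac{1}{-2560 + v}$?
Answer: $12483306$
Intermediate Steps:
$\frac{T{\left(-2211 \right)}}{r{\left(-3086 \right)}} = - \frac{2211}{\frac{1}{-2560 - 3086}} = - \frac{2211}{\frac{1}{-5646}} = - \frac{2211}{- \frac{1}{5646}} = \left(-2211\right) \left(-5646\right) = 12483306$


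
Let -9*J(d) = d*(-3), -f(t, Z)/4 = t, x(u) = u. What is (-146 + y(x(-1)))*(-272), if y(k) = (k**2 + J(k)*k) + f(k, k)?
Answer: 114784/3 ≈ 38261.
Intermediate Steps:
f(t, Z) = -4*t
J(d) = d/3 (J(d) = -d*(-3)/9 = -(-1)*d/3 = d/3)
y(k) = -4*k + 4*k**2/3 (y(k) = (k**2 + (k/3)*k) - 4*k = (k**2 + k**2/3) - 4*k = 4*k**2/3 - 4*k = -4*k + 4*k**2/3)
(-146 + y(x(-1)))*(-272) = (-146 + (4/3)*(-1)*(-3 - 1))*(-272) = (-146 + (4/3)*(-1)*(-4))*(-272) = (-146 + 16/3)*(-272) = -422/3*(-272) = 114784/3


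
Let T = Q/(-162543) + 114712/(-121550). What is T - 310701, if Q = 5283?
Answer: -78699622147922/253296175 ≈ -3.1070e+5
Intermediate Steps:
T = -247279247/253296175 (T = 5283/(-162543) + 114712/(-121550) = 5283*(-1/162543) + 114712*(-1/121550) = -1761/54181 - 4412/4675 = -247279247/253296175 ≈ -0.97625)
T - 310701 = -247279247/253296175 - 310701 = -78699622147922/253296175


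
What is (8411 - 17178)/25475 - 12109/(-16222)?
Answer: 166258501/413255450 ≈ 0.40231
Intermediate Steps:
(8411 - 17178)/25475 - 12109/(-16222) = -8767*1/25475 - 12109*(-1/16222) = -8767/25475 + 12109/16222 = 166258501/413255450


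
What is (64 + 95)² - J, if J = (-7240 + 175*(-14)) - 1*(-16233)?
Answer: 18738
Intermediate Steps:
J = 6543 (J = (-7240 - 2450) + 16233 = -9690 + 16233 = 6543)
(64 + 95)² - J = (64 + 95)² - 1*6543 = 159² - 6543 = 25281 - 6543 = 18738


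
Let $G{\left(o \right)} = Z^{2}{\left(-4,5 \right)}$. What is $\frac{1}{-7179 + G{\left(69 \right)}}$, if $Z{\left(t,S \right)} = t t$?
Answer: $- \frac{1}{6923} \approx -0.00014445$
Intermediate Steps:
$Z{\left(t,S \right)} = t^{2}$
$G{\left(o \right)} = 256$ ($G{\left(o \right)} = \left(\left(-4\right)^{2}\right)^{2} = 16^{2} = 256$)
$\frac{1}{-7179 + G{\left(69 \right)}} = \frac{1}{-7179 + 256} = \frac{1}{-6923} = - \frac{1}{6923}$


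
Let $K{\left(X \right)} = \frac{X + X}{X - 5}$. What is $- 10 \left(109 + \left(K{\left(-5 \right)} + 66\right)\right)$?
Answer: $-1760$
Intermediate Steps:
$K{\left(X \right)} = \frac{2 X}{-5 + X}$
$- 10 \left(109 + \left(K{\left(-5 \right)} + 66\right)\right) = - 10 \left(109 + \left(2 \left(-5\right) \frac{1}{-5 - 5} + 66\right)\right) = - 10 \left(109 + \left(2 \left(-5\right) \frac{1}{-10} + 66\right)\right) = - 10 \left(109 + \left(2 \left(-5\right) \left(- \frac{1}{10}\right) + 66\right)\right) = - 10 \left(109 + \left(1 + 66\right)\right) = - 10 \left(109 + 67\right) = \left(-10\right) 176 = -1760$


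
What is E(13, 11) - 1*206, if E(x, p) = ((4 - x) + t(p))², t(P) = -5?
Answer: -10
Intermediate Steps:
E(x, p) = (-1 - x)² (E(x, p) = ((4 - x) - 5)² = (-1 - x)²)
E(13, 11) - 1*206 = (1 + 13)² - 1*206 = 14² - 206 = 196 - 206 = -10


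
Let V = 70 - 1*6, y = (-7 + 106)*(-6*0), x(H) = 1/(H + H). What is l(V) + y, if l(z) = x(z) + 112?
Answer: 14337/128 ≈ 112.01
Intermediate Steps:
x(H) = 1/(2*H)
y = 0 (y = 99*0 = 0)
V = 64 (V = 70 - 6 = 64)
l(z) = 112 + 1/(2*z) (l(z) = 1/(2*z) + 112 = 112 + 1/(2*z))
l(V) + y = (112 + (½)/64) + 0 = (112 + (½)*(1/64)) + 0 = (112 + 1/128) + 0 = 14337/128 + 0 = 14337/128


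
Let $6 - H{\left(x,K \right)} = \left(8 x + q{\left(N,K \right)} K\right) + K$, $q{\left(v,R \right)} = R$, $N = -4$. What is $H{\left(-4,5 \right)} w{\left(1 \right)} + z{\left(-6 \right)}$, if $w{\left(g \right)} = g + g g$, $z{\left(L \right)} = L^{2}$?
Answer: $52$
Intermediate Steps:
$H{\left(x,K \right)} = 6 - K - K^{2} - 8 x$ ($H{\left(x,K \right)} = 6 - \left(\left(8 x + K K\right) + K\right) = 6 - \left(\left(8 x + K^{2}\right) + K\right) = 6 - \left(\left(K^{2} + 8 x\right) + K\right) = 6 - \left(K + K^{2} + 8 x\right) = 6 - K - K^{2} - 8 x$)
$w{\left(g \right)} = g + g^{2}$
$H{\left(-4,5 \right)} w{\left(1 \right)} + z{\left(-6 \right)} = \left(6 - 5 - 5^{2} - -32\right) 1 \left(1 + 1\right) + \left(-6\right)^{2} = \left(6 - 5 - 25 + 32\right) 1 \cdot 2 + 36 = \left(6 - 5 - 25 + 32\right) 2 + 36 = 8 \cdot 2 + 36 = 16 + 36 = 52$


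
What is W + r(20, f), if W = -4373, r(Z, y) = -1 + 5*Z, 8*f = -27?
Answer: -4274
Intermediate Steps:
f = -27/8 (f = (⅛)*(-27) = -27/8 ≈ -3.3750)
W + r(20, f) = -4373 + (-1 + 5*20) = -4373 + (-1 + 100) = -4373 + 99 = -4274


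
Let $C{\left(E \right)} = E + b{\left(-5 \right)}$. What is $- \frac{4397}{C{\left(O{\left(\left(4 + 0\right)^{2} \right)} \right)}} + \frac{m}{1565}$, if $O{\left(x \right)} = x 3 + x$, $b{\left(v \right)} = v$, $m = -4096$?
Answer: $- \frac{7122969}{92335} \approx -77.143$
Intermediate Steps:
$O{\left(x \right)} = 4 x$ ($O{\left(x \right)} = 3 x + x = 4 x$)
$C{\left(E \right)} = -5 + E$ ($C{\left(E \right)} = E - 5 = -5 + E$)
$- \frac{4397}{C{\left(O{\left(\left(4 + 0\right)^{2} \right)} \right)}} + \frac{m}{1565} = - \frac{4397}{-5 + 4 \left(4 + 0\right)^{2}} - \frac{4096}{1565} = - \frac{4397}{-5 + 4 \cdot 4^{2}} - \frac{4096}{1565} = - \frac{4397}{-5 + 4 \cdot 16} - \frac{4096}{1565} = - \frac{4397}{-5 + 64} - \frac{4096}{1565} = - \frac{4397}{59} - \frac{4096}{1565} = - \frac{7122969}{92335}$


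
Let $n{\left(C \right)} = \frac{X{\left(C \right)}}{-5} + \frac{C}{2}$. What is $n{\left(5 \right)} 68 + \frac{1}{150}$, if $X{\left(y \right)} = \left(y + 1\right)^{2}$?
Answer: $- \frac{47939}{150} \approx -319.59$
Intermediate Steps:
$X{\left(y \right)} = \left(1 + y\right)^{2}$
$n{\left(C \right)} = \frac{C}{2} - \frac{\left(1 + C\right)^{2}}{5}$ ($n{\left(C \right)} = \frac{\left(1 + C\right)^{2}}{-5} + \frac{C}{2} = \left(1 + C\right)^{2} \left(- \frac{1}{5}\right) + C \frac{1}{2} = - \frac{\left(1 + C\right)^{2}}{5} + \frac{C}{2} = \frac{C}{2} - \frac{\left(1 + C\right)^{2}}{5}$)
$n{\left(5 \right)} 68 + \frac{1}{150} = \left(- \frac{1}{5} - \frac{5^{2}}{5} + \frac{1}{10} \cdot 5\right) 68 + \frac{1}{150} = \left(- \frac{1}{5} - 5 + \frac{1}{2}\right) 68 + \frac{1}{150} = \left(- \frac{47}{10}\right) 68 + \frac{1}{150} = - \frac{1598}{5} + \frac{1}{150} = - \frac{47939}{150}$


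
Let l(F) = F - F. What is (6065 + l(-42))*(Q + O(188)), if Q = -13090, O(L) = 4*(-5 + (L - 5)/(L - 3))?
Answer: -2941061634/37 ≈ -7.9488e+7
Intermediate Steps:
O(L) = -20 + 4*(-5 + L)/(-3 + L) (O(L) = 4*(-5 + (-5 + L)/(-3 + L)) = -20 + 4*(-5 + L)/(-3 + L))
l(F) = 0
(6065 + l(-42))*(Q + O(188)) = (6065 + 0)*(-13090 + 8*(5 - 2*188)/(-3 + 188)) = 6065*(-13090 + 8*(5 - 376)/185) = 6065*(-13090 + 8*(1/185)*(-371)) = 6065*(-13090 - 2968/185) = 6065*(-2424618/185) = -2941061634/37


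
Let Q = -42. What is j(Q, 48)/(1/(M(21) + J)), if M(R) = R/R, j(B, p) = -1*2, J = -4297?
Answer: 8592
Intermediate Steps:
j(B, p) = -2
M(R) = 1
j(Q, 48)/(1/(M(21) + J)) = -2/(1/(1 - 4297)) = -2/(1/(-4296)) = -2/(-1/4296) = -2*(-4296) = 8592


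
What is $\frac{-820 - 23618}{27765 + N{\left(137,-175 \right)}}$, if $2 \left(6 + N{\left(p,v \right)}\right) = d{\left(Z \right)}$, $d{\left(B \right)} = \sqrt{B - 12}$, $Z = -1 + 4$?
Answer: $- \frac{301499752}{342472037} + \frac{16292 i}{342472037} \approx -0.88036 + 4.7572 \cdot 10^{-5} i$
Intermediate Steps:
$Z = 3$
$d{\left(B \right)} = \sqrt{-12 + B}$
$N{\left(p,v \right)} = -6 + \frac{3 i}{2}$ ($N{\left(p,v \right)} = -6 + \frac{\sqrt{-12 + 3}}{2} = -6 + \frac{\sqrt{-9}}{2} = -6 + \frac{3 i}{2}$)
$\frac{-820 - 23618}{27765 + N{\left(137,-175 \right)}} = \frac{-820 - 23618}{27765 - \left(6 - \frac{3 i}{2}\right)} = - \frac{24438}{27759 + \frac{3 i}{2}} = - 24438 \frac{4 \left(27759 - \frac{3 i}{2}\right)}{3082248333} = - \frac{32584 \left(27759 - \frac{3 i}{2}\right)}{1027416111}$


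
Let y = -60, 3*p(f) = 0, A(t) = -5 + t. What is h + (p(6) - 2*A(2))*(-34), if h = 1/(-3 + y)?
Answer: -12853/63 ≈ -204.02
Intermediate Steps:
p(f) = 0 (p(f) = (⅓)*0 = 0)
h = -1/63 (h = 1/(-3 - 60) = 1/(-63) = -1/63 ≈ -0.015873)
h + (p(6) - 2*A(2))*(-34) = -1/63 + (0 - 2*(-5 + 2))*(-34) = -1/63 + (0 - 2*(-3))*(-34) = -1/63 + (0 + 6)*(-34) = -1/63 + 6*(-34) = -1/63 - 204 = -12853/63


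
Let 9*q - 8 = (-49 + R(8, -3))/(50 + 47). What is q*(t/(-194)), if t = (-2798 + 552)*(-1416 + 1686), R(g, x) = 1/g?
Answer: 97987365/37636 ≈ 2603.6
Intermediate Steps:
R(g, x) = 1/g
t = -606420 (t = -2246*270 = -606420)
q = 1939/2328 (q = 8/9 + ((-49 + 1/8)/(50 + 47))/9 = 8/9 + ((-49 + 1/8)/97)/9 = 8/9 + (-391/8*1/97)/9 = 8/9 + (1/9)*(-391/776) = 8/9 - 391/6984 = 1939/2328 ≈ 0.83290)
q*(t/(-194)) = 1939*(-606420/(-194))/2328 = 1939*(-606420*(-1/194))/2328 = (1939/2328)*(303210/97) = 97987365/37636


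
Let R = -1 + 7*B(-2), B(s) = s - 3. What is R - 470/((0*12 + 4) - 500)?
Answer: -8693/248 ≈ -35.052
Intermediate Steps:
B(s) = -3 + s
R = -36 (R = -1 + 7*(-3 - 2) = -1 + 7*(-5) = -1 - 35 = -36)
R - 470/((0*12 + 4) - 500) = -36 - 470/((0*12 + 4) - 500) = -36 - 470/((0 + 4) - 500) = -36 - 470/(4 - 500) = -36 - 470/(-496) = -36 - 470*(-1/496) = -36 + 235/248 = -8693/248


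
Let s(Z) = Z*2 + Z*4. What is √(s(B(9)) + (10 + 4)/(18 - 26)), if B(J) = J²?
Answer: √1937/2 ≈ 22.006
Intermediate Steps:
s(Z) = 6*Z (s(Z) = 2*Z + 4*Z = 6*Z)
√(s(B(9)) + (10 + 4)/(18 - 26)) = √(6*9² + (10 + 4)/(18 - 26)) = √(6*81 + 14/(-8)) = √(486 + 14*(-⅛)) = √(486 - 7/4) = √(1937/4) = √1937/2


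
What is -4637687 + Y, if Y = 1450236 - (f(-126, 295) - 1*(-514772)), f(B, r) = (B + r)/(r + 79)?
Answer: -1384631571/374 ≈ -3.7022e+6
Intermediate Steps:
f(B, r) = (B + r)/(79 + r)
Y = 349863367/374 (Y = 1450236 - ((-126 + 295)/(79 + 295) - 1*(-514772)) = 1450236 - (169/374 + 514772) = 1450236 - 1*192524897/374 = 1450236 - 192524897/374 = 349863367/374 ≈ 9.3546e+5)
-4637687 + Y = -4637687 + 349863367/374 = -1384631571/374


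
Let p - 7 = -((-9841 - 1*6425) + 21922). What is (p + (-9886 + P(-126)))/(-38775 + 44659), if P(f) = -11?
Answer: -7773/2942 ≈ -2.6421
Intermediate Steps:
p = -5649 (p = 7 - ((-9841 - 1*6425) + 21922) = 7 - ((-9841 - 6425) + 21922) = 7 - (-16266 + 21922) = 7 - 1*5656 = 7 - 5656 = -5649)
(p + (-9886 + P(-126)))/(-38775 + 44659) = (-5649 + (-9886 - 11))/(-38775 + 44659) = (-5649 - 9897)/5884 = -15546*1/5884 = -7773/2942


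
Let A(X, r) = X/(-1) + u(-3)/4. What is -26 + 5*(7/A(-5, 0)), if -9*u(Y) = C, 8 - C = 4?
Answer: -829/44 ≈ -18.841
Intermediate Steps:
C = 4 (C = 8 - 1*4 = 8 - 4 = 4)
u(Y) = -4/9 (u(Y) = -1/9*4 = -4/9)
A(X, r) = -1/9 - X (A(X, r) = X/(-1) - 4/9/4 = X*(-1) - 4/9*1/4 = -X - 1/9 = -1/9 - X)
-26 + 5*(7/A(-5, 0)) = -26 + 5*(7/(-1/9 - 1*(-5))) = -26 + 5*(7/(-1/9 + 5)) = -26 + 5*(7/(44/9)) = -26 + 5*(7*(9/44)) = -26 + 5*(63/44) = -26 + 315/44 = -829/44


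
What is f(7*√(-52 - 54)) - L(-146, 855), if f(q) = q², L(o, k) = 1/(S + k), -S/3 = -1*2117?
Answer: -37427965/7206 ≈ -5194.0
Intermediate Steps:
S = 6351 (S = -(-3)*2117 = -3*(-2117) = 6351)
L(o, k) = 1/(6351 + k)
f(7*√(-52 - 54)) - L(-146, 855) = (7*√(-52 - 54))² - 1/(6351 + 855) = (7*√(-106))² - 1/7206 = (7*(I*√106))² - 1*1/7206 = (7*I*√106)² - 1/7206 = -5194 - 1/7206 = -37427965/7206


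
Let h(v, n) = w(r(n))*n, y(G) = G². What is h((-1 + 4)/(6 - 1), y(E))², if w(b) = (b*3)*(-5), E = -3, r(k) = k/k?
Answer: 18225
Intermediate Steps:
r(k) = 1
w(b) = -15*b (w(b) = (3*b)*(-5) = -15*b)
h(v, n) = -15*n (h(v, n) = (-15*1)*n = -15*n)
h((-1 + 4)/(6 - 1), y(E))² = (-15*(-3)²)² = (-15*9)² = (-135)² = 18225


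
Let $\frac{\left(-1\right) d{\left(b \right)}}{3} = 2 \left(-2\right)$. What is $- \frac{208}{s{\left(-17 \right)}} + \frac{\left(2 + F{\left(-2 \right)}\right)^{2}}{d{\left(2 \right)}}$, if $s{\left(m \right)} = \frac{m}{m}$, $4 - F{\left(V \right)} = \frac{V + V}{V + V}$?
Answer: $- \frac{2471}{12} \approx -205.92$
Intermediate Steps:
$F{\left(V \right)} = 3$ ($F{\left(V \right)} = 4 - \frac{V + V}{V + V} = 4 - \frac{2 V}{2 V} = 4 - 2 V \frac{1}{2 V} = 4 - 1 = 3$)
$s{\left(m \right)} = 1$
$d{\left(b \right)} = 12$ ($d{\left(b \right)} = - 3 \cdot 2 \left(-2\right) = \left(-3\right) \left(-4\right) = 12$)
$- \frac{208}{s{\left(-17 \right)}} + \frac{\left(2 + F{\left(-2 \right)}\right)^{2}}{d{\left(2 \right)}} = - \frac{208}{1} + \frac{\left(2 + 3\right)^{2}}{12} = \left(-208\right) 1 + 5^{2} \cdot \frac{1}{12} = -208 + 25 \cdot \frac{1}{12} = -208 + \frac{25}{12} = - \frac{2471}{12}$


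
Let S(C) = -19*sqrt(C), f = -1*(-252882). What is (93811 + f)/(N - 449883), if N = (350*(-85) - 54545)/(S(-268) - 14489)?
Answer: 18247*(-38*sqrt(67) + 14489*I)/(2*(-171533434*I + 449883*sqrt(67))) ≈ -0.77064 + 2.1384e-7*I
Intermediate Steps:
f = 252882
N = -84295/(-14489 - 38*I*sqrt(67)) (N = (350*(-85) - 54545)/(-38*I*sqrt(67) - 14489) = (-29750 - 54545)/(-38*I*sqrt(67) - 14489) = -84295/(-38*I*sqrt(67) - 14489) = -84295/(-14489 - 38*I*sqrt(67)) ≈ 5.8152 - 0.12484*I)
(93811 + f)/(N - 449883) = (93811 + 252882)/((1221350255/210027869 - 3203210*I*sqrt(67)/210027869) - 449883) = 346693/(-94486746439072/210027869 - 3203210*I*sqrt(67)/210027869)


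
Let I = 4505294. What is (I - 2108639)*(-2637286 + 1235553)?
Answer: -3359470403115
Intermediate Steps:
(I - 2108639)*(-2637286 + 1235553) = (4505294 - 2108639)*(-2637286 + 1235553) = 2396655*(-1401733) = -3359470403115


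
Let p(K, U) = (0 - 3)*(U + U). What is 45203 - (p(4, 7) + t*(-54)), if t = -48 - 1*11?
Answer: 42059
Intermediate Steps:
p(K, U) = -6*U
t = -59 (t = -48 - 11 = -59)
45203 - (p(4, 7) + t*(-54)) = 45203 - (-6*7 - 59*(-54)) = 45203 - (-42 + 3186) = 45203 - 1*3144 = 45203 - 3144 = 42059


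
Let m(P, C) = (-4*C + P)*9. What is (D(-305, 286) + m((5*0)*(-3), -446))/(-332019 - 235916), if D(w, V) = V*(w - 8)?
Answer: 73462/567935 ≈ 0.12935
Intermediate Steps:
D(w, V) = V*(-8 + w)
m(P, C) = -36*C + 9*P (m(P, C) = (P - 4*C)*9 = -36*C + 9*P)
(D(-305, 286) + m((5*0)*(-3), -446))/(-332019 - 235916) = (286*(-8 - 305) + (-36*(-446) + 9*((5*0)*(-3))))/(-332019 - 235916) = (286*(-313) + (16056 + 9*(0*(-3))))/(-567935) = (-89518 + (16056 + 9*0))*(-1/567935) = (-89518 + (16056 + 0))*(-1/567935) = (-89518 + 16056)*(-1/567935) = -73462*(-1/567935) = 73462/567935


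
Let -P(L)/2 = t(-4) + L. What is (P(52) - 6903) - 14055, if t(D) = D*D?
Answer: -21094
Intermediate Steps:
t(D) = D**2
P(L) = -32 - 2*L (P(L) = -2*((-4)**2 + L) = -2*(16 + L) = -32 - 2*L)
(P(52) - 6903) - 14055 = ((-32 - 2*52) - 6903) - 14055 = ((-32 - 104) - 6903) - 14055 = (-136 - 6903) - 14055 = -7039 - 14055 = -21094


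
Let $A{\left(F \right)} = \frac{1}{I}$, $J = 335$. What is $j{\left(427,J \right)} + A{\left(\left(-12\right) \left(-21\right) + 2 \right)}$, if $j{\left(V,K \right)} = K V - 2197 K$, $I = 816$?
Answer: $- \frac{483847199}{816} \approx -5.9295 \cdot 10^{5}$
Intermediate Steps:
$A{\left(F \right)} = \frac{1}{816}$
$j{\left(V,K \right)} = - 2197 K + K V$
$j{\left(427,J \right)} + A{\left(\left(-12\right) \left(-21\right) + 2 \right)} = 335 \left(-2197 + 427\right) + \frac{1}{816} = 335 \left(-1770\right) + \frac{1}{816} = -592950 + \frac{1}{816} = - \frac{483847199}{816}$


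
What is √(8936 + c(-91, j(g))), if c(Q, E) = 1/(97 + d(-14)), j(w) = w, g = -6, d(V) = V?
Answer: √61560187/83 ≈ 94.531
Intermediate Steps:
c(Q, E) = 1/83 (c(Q, E) = 1/(97 - 14) = 1/83)
√(8936 + c(-91, j(g))) = √(8936 + 1/83) = √(741689/83) = √61560187/83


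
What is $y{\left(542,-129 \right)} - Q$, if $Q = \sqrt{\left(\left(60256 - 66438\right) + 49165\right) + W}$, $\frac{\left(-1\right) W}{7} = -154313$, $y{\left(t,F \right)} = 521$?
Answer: $521 - 13 \sqrt{6646} \approx -538.8$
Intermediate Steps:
$W = 1080191$ ($W = \left(-7\right) \left(-154313\right) = 1080191$)
$Q = 13 \sqrt{6646}$ ($Q = \sqrt{\left(\left(60256 - 66438\right) + 49165\right) + 1080191} = \sqrt{\left(-6182 + 49165\right) + 1080191} = \sqrt{42983 + 1080191} = \sqrt{1123174} = 13 \sqrt{6646} \approx 1059.8$)
$y{\left(542,-129 \right)} - Q = 521 - 13 \sqrt{6646}$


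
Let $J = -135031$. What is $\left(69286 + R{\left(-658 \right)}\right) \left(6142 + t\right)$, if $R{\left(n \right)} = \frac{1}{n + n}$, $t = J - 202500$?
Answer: $- \frac{30216173290875}{1316} \approx -2.2961 \cdot 10^{10}$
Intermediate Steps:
$t = -337531$ ($t = -135031 - 202500 = -337531$)
$R{\left(n \right)} = \frac{1}{2 n}$
$\left(69286 + R{\left(-658 \right)}\right) \left(6142 + t\right) = \left(69286 + \frac{1}{2 \left(-658\right)}\right) \left(6142 - 337531\right) = \left(69286 + \frac{1}{2} \left(- \frac{1}{658}\right)\right) \left(-331389\right) = \left(69286 - \frac{1}{1316}\right) \left(-331389\right) = \frac{91180375}{1316} \left(-331389\right) = - \frac{30216173290875}{1316}$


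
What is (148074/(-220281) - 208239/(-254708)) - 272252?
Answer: -5091775151432043/18702444316 ≈ -2.7225e+5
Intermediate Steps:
(148074/(-220281) - 208239/(-254708)) - 272252 = (148074*(-1/220281) - 208239*(-1/254708)) - 272252 = (-49358/73427 + 208239/254708) - 272252 = 2718487589/18702444316 - 272252 = -5091775151432043/18702444316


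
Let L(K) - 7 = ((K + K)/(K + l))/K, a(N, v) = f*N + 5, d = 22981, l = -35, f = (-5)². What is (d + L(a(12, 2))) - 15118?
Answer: 1062451/135 ≈ 7870.0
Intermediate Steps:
f = 25
a(N, v) = 5 + 25*N (a(N, v) = 25*N + 5 = 5 + 25*N)
L(K) = 7 + 2/(-35 + K) (L(K) = 7 + ((K + K)/(K - 35))/K = 7 + ((2*K)/(-35 + K))/K = 7 + (2*K/(-35 + K))/K = 7 + 2/(-35 + K))
(d + L(a(12, 2))) - 15118 = (22981 + (-243 + 7*(5 + 25*12))/(-35 + (5 + 25*12))) - 15118 = (22981 + (-243 + 7*(5 + 300))/(-35 + (5 + 300))) - 15118 = (22981 + (-243 + 7*305)/(-35 + 305)) - 15118 = (22981 + (-243 + 2135)/270) - 15118 = (22981 + (1/270)*1892) - 15118 = (22981 + 946/135) - 15118 = 3103381/135 - 15118 = 1062451/135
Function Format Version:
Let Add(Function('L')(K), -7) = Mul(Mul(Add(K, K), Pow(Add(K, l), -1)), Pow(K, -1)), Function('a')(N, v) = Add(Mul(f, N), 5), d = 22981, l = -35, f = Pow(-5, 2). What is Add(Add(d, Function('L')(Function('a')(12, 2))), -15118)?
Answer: Rational(1062451, 135) ≈ 7870.0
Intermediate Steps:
f = 25
Function('a')(N, v) = Add(5, Mul(25, N)) (Function('a')(N, v) = Add(Mul(25, N), 5) = Add(5, Mul(25, N)))
Function('L')(K) = Add(7, Mul(2, Pow(Add(-35, K), -1))) (Function('L')(K) = Add(7, Mul(Mul(Add(K, K), Pow(Add(K, -35), -1)), Pow(K, -1))) = Add(7, Mul(Mul(Mul(2, K), Pow(Add(-35, K), -1)), Pow(K, -1))) = Add(7, Mul(Mul(2, K, Pow(Add(-35, K), -1)), Pow(K, -1))) = Add(7, Mul(2, Pow(Add(-35, K), -1))))
Add(Add(d, Function('L')(Function('a')(12, 2))), -15118) = Add(Add(22981, Mul(Pow(Add(-35, Add(5, Mul(25, 12))), -1), Add(-243, Mul(7, Add(5, Mul(25, 12)))))), -15118) = Add(Add(22981, Mul(Pow(Add(-35, Add(5, 300)), -1), Add(-243, Mul(7, Add(5, 300))))), -15118) = Add(Add(22981, Mul(Pow(Add(-35, 305), -1), Add(-243, Mul(7, 305)))), -15118) = Add(Add(22981, Mul(Pow(270, -1), Add(-243, 2135))), -15118) = Add(Add(22981, Mul(Rational(1, 270), 1892)), -15118) = Add(Add(22981, Rational(946, 135)), -15118) = Add(Rational(3103381, 135), -15118) = Rational(1062451, 135)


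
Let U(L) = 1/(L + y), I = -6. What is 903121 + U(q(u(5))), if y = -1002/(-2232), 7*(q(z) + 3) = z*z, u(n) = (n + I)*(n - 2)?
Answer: 2975781091/3295 ≈ 9.0312e+5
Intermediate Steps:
u(n) = (-6 + n)*(-2 + n) (u(n) = (n - 6)*(n - 2) = (-6 + n)*(-2 + n))
q(z) = -3 + z²/7 (q(z) = -3 + (z*z)/7 = -3 + z²/7)
y = 167/372 (y = -1002*(-1/2232) = 167/372 ≈ 0.44892)
U(L) = 1/(167/372 + L) (U(L) = 1/(L + 167/372) = 1/(167/372 + L))
903121 + U(q(u(5))) = 903121 + 372/(167 + 372*(-3 + (12 + 5² - 8*5)²/7)) = 903121 + 372/(167 + 372*(-3 + (12 + 25 - 40)²/7)) = 903121 + 372/(167 + 372*(-3 + (⅐)*(-3)²)) = 903121 + 372/(167 + 372*(-3 + (⅐)*9)) = 903121 + 372/(167 + 372*(-3 + 9/7)) = 903121 + 372/(167 + 372*(-12/7)) = 903121 + 372/(167 - 4464/7) = 903121 + 372/(-3295/7) = 903121 + 372*(-7/3295) = 903121 - 2604/3295 = 2975781091/3295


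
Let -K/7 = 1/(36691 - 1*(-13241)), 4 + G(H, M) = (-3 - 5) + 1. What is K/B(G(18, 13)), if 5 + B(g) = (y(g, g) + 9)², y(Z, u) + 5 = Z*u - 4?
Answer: -7/730804752 ≈ -9.5785e-9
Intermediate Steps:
y(Z, u) = -9 + Z*u (y(Z, u) = -5 + (Z*u - 4) = -5 + (-4 + Z*u) = -9 + Z*u)
G(H, M) = -11 (G(H, M) = -4 + ((-3 - 5) + 1) = -4 + (-8 + 1) = -4 - 7 = -11)
K = -7/49932 (K = -7/(36691 - 1*(-13241)) = -7/(36691 + 13241) = -7/49932 ≈ -0.00014019)
B(g) = -5 + g⁴ (B(g) = -5 + ((-9 + g*g) + 9)² = -5 + ((-9 + g²) + 9)² = -5 + (g²)² = -5 + g⁴)
K/B(G(18, 13)) = -7/(49932*(-5 + (-11)⁴)) = -7/(49932*(-5 + 14641)) = -7/49932/14636 = -7/49932*1/14636 = -7/730804752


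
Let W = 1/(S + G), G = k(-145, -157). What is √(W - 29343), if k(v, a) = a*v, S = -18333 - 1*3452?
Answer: I*√143780695/70 ≈ 171.3*I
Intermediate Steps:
S = -21785 (S = -18333 - 3452 = -21785)
G = 22765 (G = -157*(-145) = 22765)
W = 1/980 (W = 1/(-21785 + 22765) = 1/980 ≈ 0.0010204)
√(W - 29343) = √(1/980 - 29343) = √(-28756139/980) = I*√143780695/70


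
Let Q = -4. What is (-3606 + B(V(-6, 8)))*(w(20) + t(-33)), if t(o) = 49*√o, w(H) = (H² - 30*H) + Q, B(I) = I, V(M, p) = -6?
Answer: 736848 - 176988*I*√33 ≈ 7.3685e+5 - 1.0167e+6*I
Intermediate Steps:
w(H) = -4 + H² - 30*H (w(H) = (H² - 30*H) - 4 = -4 + H² - 30*H)
(-3606 + B(V(-6, 8)))*(w(20) + t(-33)) = (-3606 - 6)*((-4 + 20² - 30*20) + 49*√(-33)) = -3612*((-4 + 400 - 600) + 49*(I*√33)) = -3612*(-204 + 49*I*√33) = 736848 - 176988*I*√33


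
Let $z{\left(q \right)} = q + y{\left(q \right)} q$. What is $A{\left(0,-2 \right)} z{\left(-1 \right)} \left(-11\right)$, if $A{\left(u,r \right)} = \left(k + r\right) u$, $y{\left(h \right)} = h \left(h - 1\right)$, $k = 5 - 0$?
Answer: $0$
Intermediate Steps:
$k = 5$ ($k = 5 + 0 = 5$)
$y{\left(h \right)} = h \left(-1 + h\right)$
$A{\left(u,r \right)} = u \left(5 + r\right)$ ($A{\left(u,r \right)} = \left(5 + r\right) u = u \left(5 + r\right)$)
$z{\left(q \right)} = q + q^{2} \left(-1 + q\right)$ ($z{\left(q \right)} = q + q \left(-1 + q\right) q = q + q^{2} \left(-1 + q\right)$)
$A{\left(0,-2 \right)} z{\left(-1 \right)} \left(-11\right) = 0 \left(5 - 2\right) \left(- (1 - \left(-1 - 1\right))\right) \left(-11\right) = 0 \cdot 3 \left(- (1 - -2)\right) \left(-11\right) = 0 \left(- (1 + 2)\right) \left(-11\right) = 0 \left(\left(-1\right) 3\right) \left(-11\right) = 0 \left(-3\right) \left(-11\right) = 0 \left(-11\right) = 0$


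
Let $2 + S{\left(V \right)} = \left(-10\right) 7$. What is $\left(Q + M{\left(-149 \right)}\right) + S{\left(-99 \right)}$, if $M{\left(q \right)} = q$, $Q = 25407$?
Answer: $25186$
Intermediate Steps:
$S{\left(V \right)} = -72$ ($S{\left(V \right)} = -2 - 70 = -72$)
$\left(Q + M{\left(-149 \right)}\right) + S{\left(-99 \right)} = \left(25407 - 149\right) - 72 = 25258 - 72 = 25186$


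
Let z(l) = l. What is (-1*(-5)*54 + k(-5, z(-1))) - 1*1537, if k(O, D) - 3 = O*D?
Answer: -1259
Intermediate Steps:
k(O, D) = 3 + D*O (k(O, D) = 3 + O*D = 3 + D*O)
(-1*(-5)*54 + k(-5, z(-1))) - 1*1537 = (-1*(-5)*54 + (3 - 1*(-5))) - 1*1537 = (5*54 + (3 + 5)) - 1537 = (270 + 8) - 1537 = 278 - 1537 = -1259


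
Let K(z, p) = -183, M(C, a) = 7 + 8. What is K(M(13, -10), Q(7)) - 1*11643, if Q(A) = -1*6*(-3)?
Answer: -11826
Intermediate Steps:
M(C, a) = 15
Q(A) = 18 (Q(A) = -6*(-3) = 18)
K(M(13, -10), Q(7)) - 1*11643 = -183 - 1*11643 = -183 - 11643 = -11826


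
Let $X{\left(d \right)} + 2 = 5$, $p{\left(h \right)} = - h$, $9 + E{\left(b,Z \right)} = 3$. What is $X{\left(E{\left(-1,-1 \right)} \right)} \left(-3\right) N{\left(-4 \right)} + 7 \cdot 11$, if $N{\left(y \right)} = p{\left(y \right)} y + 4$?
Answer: $185$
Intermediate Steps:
$E{\left(b,Z \right)} = -6$ ($E{\left(b,Z \right)} = -9 + 3 = -6$)
$X{\left(d \right)} = 3$ ($X{\left(d \right)} = -2 + 5 = 3$)
$N{\left(y \right)} = 4 - y^{2}$ ($N{\left(y \right)} = - y y + 4 = - y^{2} + 4 = 4 - y^{2}$)
$X{\left(E{\left(-1,-1 \right)} \right)} \left(-3\right) N{\left(-4 \right)} + 7 \cdot 11 = 3 \left(-3\right) \left(4 - \left(-4\right)^{2}\right) + 7 \cdot 11 = - 9 \left(4 - 16\right) + 77 = \left(-9\right) \left(-12\right) + 77 = 108 + 77 = 185$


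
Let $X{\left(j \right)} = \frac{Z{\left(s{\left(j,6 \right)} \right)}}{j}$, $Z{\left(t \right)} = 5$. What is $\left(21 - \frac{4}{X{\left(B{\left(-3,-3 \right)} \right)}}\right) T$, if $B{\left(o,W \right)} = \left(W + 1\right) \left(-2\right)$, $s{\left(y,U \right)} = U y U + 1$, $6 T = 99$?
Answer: $\frac{2937}{10} \approx 293.7$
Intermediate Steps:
$T = \frac{33}{2}$ ($T = \frac{1}{6} \cdot 99 = \frac{33}{2} \approx 16.5$)
$s{\left(y,U \right)} = 1 + y U^{2}$ ($s{\left(y,U \right)} = y U^{2} + 1 = 1 + y U^{2}$)
$B{\left(o,W \right)} = -2 - 2 W$ ($B{\left(o,W \right)} = \left(1 + W\right) \left(-2\right) = -2 - 2 W$)
$X{\left(j \right)} = \frac{5}{j}$
$\left(21 - \frac{4}{X{\left(B{\left(-3,-3 \right)} \right)}}\right) T = \left(21 - \frac{4}{5 \frac{1}{-2 - -6}}\right) \frac{33}{2} = \left(21 - \frac{4}{5 \frac{1}{-2 + 6}}\right) \frac{33}{2} = \left(21 - \frac{4}{5 \cdot \frac{1}{4}}\right) \frac{33}{2} = \left(21 - \frac{4}{\frac{5}{4}}\right) \frac{33}{2} = \left(21 - \frac{16}{5}\right) \frac{33}{2} = \frac{89}{5} \cdot \frac{33}{2} = \frac{2937}{10}$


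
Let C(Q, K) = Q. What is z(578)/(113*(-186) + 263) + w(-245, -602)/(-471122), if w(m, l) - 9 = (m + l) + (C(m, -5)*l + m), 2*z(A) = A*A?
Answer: -81735838409/9778137110 ≈ -8.3590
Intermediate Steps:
z(A) = A²/2 (z(A) = (A*A)/2 = A²/2)
w(m, l) = 9 + l + 2*m + l*m (w(m, l) = 9 + ((m + l) + (m*l + m)) = 9 + ((l + m) + (l*m + m)) = 9 + ((l + m) + (m + l*m)) = 9 + (l + 2*m + l*m) = 9 + l + 2*m + l*m)
z(578)/(113*(-186) + 263) + w(-245, -602)/(-471122) = ((½)*578²)/(113*(-186) + 263) + (9 - 602 + 2*(-245) - 602*(-245))/(-471122) = ((½)*334084)/(-21018 + 263) + (9 - 602 - 490 + 147490)*(-1/471122) = 167042/(-20755) + 146407*(-1/471122) = 167042*(-1/20755) - 146407/471122 = -167042/20755 - 146407/471122 = -81735838409/9778137110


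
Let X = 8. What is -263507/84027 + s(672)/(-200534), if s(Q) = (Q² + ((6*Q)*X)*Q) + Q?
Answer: -956107884257/8425135209 ≈ -113.48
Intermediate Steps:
s(Q) = Q + 49*Q² (s(Q) = (Q² + ((6*Q)*8)*Q) + Q = (Q² + (48*Q)*Q) + Q = (Q² + 48*Q²) + Q = 49*Q² + Q = Q + 49*Q²)
-263507/84027 + s(672)/(-200534) = -263507/84027 + (672*(1 + 49*672))/(-200534) = -263507*1/84027 + (672*(1 + 32928))*(-1/200534) = -263507/84027 + (672*32929)*(-1/200534) = -263507/84027 + 22128288*(-1/200534) = -263507/84027 - 11064144/100267 = -956107884257/8425135209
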